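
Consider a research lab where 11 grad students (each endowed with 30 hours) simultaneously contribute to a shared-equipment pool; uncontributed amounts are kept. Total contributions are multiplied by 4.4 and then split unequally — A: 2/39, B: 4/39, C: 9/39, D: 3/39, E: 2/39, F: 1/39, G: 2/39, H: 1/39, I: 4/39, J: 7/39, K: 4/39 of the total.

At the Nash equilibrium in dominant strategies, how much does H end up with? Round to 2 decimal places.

For player j, contributing a unit is worthwhile iff 4.4 × (j's share) ≥ 1, i.e. iff j's share is at least 0.2273.
Only C (9/39) clears that bar, contributing 30; the remaining 10 contribute 0. Total contributed: 30.
H keeps 30 and receives 4.4 × 30 × 1/39 = 3.38 from the shared-equipment pool, for a payoff of 33.38.

33.38 hours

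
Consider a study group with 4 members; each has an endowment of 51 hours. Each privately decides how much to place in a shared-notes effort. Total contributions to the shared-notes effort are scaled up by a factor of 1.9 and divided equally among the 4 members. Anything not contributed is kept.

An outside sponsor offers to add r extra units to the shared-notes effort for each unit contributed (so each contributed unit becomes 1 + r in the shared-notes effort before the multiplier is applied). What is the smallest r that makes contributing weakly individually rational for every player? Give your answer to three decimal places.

With matching at rate r, one contributed unit becomes (1 + r) in the shared-notes effort and returns 1.9 × (1 + r) / 4 to the contributor.
Setting this equal to 1: 1 + r = 4/1.9 = 2.1053.
So the minimum matching rate is r = 2.1053 − 1 = 1.105.

1.105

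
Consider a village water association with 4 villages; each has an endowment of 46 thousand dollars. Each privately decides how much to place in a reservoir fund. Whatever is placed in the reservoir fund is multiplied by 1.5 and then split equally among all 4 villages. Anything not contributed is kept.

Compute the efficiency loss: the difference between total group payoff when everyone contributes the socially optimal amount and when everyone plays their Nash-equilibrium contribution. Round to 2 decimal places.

92.00 thousand dollars

Each contributed unit returns 1.5/4 = 0.3750 to its contributor — below 1 — so contributing 0 is dominant for every player. At the Nash equilibrium everyone keeps their 46, and the group total is 4 × 46 = 184.
Each contributed unit returns 1.500 to the group as a whole (0.3750 to each of 4 players), which exceeds 1, so the social optimum is full contribution: group total = 1.500 × 184 = 276.00.
Efficiency loss = 276.00 − 184 = 92.00.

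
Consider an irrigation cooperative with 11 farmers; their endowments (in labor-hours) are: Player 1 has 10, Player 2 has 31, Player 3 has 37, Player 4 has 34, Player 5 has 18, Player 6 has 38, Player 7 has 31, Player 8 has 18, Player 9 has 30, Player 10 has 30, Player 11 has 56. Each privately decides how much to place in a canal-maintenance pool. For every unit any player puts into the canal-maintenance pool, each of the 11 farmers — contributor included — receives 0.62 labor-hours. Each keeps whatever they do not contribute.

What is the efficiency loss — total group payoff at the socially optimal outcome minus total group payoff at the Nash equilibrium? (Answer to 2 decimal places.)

The private return per contributed unit is 0.62 < 1 for everyone, so the Nash equilibrium is zero contribution and the group total is Σ E_j = 10 + 31 + 37 + 34 + 18 + 38 + 31 + 18 + 30 + 30 + 56 = 333.
Each contributed unit returns 6.820 to the group, so the social optimum is full contribution by everyone: group total = 6.820 × 333 = 2271.06.
Efficiency loss = (6.820 − 1) × 333 = 1938.06.

1938.06 labor-hours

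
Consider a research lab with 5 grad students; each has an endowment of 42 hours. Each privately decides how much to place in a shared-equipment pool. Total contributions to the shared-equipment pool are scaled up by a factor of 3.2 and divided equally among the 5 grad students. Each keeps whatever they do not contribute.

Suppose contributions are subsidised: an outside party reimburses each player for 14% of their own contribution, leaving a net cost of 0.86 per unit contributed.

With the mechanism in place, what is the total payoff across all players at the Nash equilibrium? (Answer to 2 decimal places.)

210.00 hours

Even with the mechanism, each unit contributed returns only (3.2/5) / 0.86 = 0.7442 per unit of net cost, so contributing nothing is still dominant.
Everyone keeps their endowment and the group total is 5 × 42 = 210.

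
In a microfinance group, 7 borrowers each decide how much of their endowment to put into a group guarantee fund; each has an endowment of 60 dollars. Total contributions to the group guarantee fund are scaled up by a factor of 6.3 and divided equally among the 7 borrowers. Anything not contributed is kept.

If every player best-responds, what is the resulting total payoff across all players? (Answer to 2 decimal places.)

Each contributed unit returns 6.3/7 = 0.9000 to its contributor — below 1 — so contributing 0 is dominant for every player. At the Nash equilibrium everyone keeps their 60, and the group total is 7 × 60 = 420.

420.00 dollars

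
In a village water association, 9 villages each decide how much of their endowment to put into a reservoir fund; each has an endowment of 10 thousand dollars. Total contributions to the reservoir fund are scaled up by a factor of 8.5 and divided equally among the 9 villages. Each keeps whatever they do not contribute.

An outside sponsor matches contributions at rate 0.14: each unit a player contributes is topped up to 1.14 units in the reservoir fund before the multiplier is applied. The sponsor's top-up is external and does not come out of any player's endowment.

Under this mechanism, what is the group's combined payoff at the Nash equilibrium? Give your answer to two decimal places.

Under the mechanism each unit contributed yields 8.5 × 1.14 / 9 = 1.0767 back to its contributor per unit of net cost, which exceeds 1, making full contribution the dominant choice for everyone.
So the Nash equilibrium is full contribution by all 9; the group earns 8.5 × 1.14 × 90 = 872.10.

872.10 thousand dollars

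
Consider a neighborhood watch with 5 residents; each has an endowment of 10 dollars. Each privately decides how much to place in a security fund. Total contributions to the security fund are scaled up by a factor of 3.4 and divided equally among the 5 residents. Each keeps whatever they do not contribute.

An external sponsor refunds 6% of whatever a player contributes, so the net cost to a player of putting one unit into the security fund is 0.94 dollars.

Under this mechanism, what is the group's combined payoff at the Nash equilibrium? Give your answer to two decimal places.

50.00 dollars

The effective private return is (3.4/5) / 0.94 = 0.7234, which is still under 1, so the mechanism doesn't change anyone's dominant strategy: zero contribution.
At the Nash equilibrium no one contributes; group total payoff = 5 × 10 = 50.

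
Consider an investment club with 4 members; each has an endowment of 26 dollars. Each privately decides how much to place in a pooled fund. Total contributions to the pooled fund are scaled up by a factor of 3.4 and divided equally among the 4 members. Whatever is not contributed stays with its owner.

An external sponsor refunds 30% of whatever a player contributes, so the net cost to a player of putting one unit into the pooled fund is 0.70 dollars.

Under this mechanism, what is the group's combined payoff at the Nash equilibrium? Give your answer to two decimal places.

With the mechanism, a contributed unit returns (3.4/4) / 0.70 = 1.2143 per unit of net cost to the contributor — now above 1 — so contributing fully is weakly dominant for every player.
At the Nash equilibrium everyone contributes 26. Group total payoff = 4 × (26 × 0.30 + 3.4 × 26) = 384.80.

384.80 dollars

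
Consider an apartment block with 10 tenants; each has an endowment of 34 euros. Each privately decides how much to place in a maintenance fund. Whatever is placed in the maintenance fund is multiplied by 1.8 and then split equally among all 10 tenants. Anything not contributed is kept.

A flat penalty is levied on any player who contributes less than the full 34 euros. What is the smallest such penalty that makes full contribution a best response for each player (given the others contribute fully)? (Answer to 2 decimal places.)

Given the others contribute fully, the best deviation is to contribute 0 (any partial contribution still incurs the fine and gives up units whose private return 0.1800 is below 1).
Deviating from 34 to 0 saves 34 euros but forfeits the deviator's share of the drop in the maintenance fund: 1.8/10 × 34 = 6.12.
So the deviation gain is 34 − 6.12 = 27.88, and the fine must be at least 27.88 euros to wipe it out.

27.88 euros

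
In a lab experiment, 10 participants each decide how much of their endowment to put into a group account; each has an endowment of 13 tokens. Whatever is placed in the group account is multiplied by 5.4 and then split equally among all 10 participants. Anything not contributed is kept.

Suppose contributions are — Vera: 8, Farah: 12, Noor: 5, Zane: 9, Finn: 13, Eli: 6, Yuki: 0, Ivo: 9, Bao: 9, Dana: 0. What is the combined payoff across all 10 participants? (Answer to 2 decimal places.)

Total contributed: 8 + 12 + 5 + 9 + 13 + 6 + 0 + 9 + 9 + 0 = 71; total kept: 10 × 13 − 71 = 59.
The group account pays out 5.4 × 71 = 383.40 in aggregate.
Group total = 59 + 383.40 = 442.40.

442.40 tokens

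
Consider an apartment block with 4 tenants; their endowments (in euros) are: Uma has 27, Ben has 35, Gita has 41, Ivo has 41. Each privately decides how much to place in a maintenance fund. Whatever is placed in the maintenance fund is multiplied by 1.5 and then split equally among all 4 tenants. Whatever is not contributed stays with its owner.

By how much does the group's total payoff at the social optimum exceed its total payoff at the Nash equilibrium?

The private return per contributed unit is 1.5/4 = 0.3750 < 1 for every player regardless of endowment, so the Nash equilibrium is zero contribution and the group total is Σ E_j = 27 + 35 + 41 + 41 = 144.
Each contributed unit returns 1.500 to the group, so the social optimum is full contribution by everyone: group total = 1.500 × 144 = 216.00.
Efficiency loss = (1.500 − 1) × 144 = 72.00.

72.00 euros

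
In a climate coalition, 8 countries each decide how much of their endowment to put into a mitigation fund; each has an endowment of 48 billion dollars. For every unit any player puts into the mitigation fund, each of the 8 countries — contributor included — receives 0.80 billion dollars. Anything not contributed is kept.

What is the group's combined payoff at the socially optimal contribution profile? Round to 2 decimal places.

Each contributed unit returns 6.400 to the group as a whole (0.80 to each of 8 players), which exceeds 1, so the social optimum is full contribution: group total = 6.400 × 384 = 2457.60.

2457.60 billion dollars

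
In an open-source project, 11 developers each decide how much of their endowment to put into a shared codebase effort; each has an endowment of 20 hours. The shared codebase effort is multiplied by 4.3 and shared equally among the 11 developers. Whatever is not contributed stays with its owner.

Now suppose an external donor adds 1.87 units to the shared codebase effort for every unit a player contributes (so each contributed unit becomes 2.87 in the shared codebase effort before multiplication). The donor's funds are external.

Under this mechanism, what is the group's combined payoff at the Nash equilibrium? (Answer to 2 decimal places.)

The effective private return per unit is now 4.3 × 2.87 / 11 = 1.1219 > 1, so every player's dominant strategy flips to full contribution.
So the Nash equilibrium is full contribution by all 11; the group earns 4.3 × 2.87 × 220 = 2715.02.

2715.02 hours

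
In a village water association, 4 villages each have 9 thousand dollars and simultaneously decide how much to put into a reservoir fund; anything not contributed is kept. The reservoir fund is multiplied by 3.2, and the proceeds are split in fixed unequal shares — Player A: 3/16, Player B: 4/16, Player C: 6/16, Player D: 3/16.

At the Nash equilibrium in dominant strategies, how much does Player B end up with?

16.20 thousand dollars

Each unit j contributes comes back to j as 3.2 × (j's share), so j prefers to contribute only if that share exceeds 1/3.2 = 0.3125; otherwise keeping the unit dominates.
The only share above 0.3125 is Player C's 6/16, contributing 9; the remaining 3 contribute 0. Total contributed: 9.
Player B keeps 9 and receives 3.2 × 9 × 4/16 = 7.20 from the reservoir fund, for a payoff of 16.20.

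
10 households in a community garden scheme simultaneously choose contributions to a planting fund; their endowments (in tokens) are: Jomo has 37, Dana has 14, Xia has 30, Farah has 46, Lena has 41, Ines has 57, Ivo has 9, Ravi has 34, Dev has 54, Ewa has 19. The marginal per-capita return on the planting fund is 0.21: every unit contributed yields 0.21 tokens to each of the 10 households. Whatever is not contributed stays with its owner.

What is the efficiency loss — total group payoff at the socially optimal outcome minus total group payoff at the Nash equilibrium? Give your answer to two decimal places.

The private return per contributed unit is 0.21 < 1 for everyone, so the Nash equilibrium is zero contribution and the group total is Σ E_j = 37 + 14 + 30 + 46 + 41 + 57 + 9 + 34 + 54 + 19 = 341.
Each contributed unit returns 2.100 to the group, so the social optimum is full contribution by everyone: group total = 2.100 × 341 = 716.10.
Efficiency loss = (2.100 − 1) × 341 = 375.10.

375.10 tokens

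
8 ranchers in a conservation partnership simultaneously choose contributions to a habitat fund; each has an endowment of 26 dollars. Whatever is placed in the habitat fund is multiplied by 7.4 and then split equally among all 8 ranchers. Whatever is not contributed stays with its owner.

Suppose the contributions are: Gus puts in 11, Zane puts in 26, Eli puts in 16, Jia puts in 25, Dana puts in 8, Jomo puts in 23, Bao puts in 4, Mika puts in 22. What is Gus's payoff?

139.88 dollars

Total contributed: 11 + 26 + 16 + 25 + 8 + 23 + 4 + 22 = 135.
Each receives 7.4 × 135 / 8 = 124.88 from the habitat fund.
Gus keeps 26 − 11 = 15, so Gus's payoff is 15 + 124.88 = 139.88.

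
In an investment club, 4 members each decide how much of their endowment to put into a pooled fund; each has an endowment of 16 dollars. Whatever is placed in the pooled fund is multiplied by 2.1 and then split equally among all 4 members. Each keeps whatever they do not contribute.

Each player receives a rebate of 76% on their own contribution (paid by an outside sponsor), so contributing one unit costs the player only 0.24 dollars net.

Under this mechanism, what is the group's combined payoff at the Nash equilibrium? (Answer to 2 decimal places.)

183.04 dollars

Under the mechanism each unit contributed yields (2.1/4) / 0.24 = 2.1875 back to its contributor per unit of net cost, which exceeds 1, making full contribution the dominant choice for everyone.
So the Nash equilibrium is full contribution by all 4; the group earns 4 × (16 × 0.76 + 2.1 × 16) = 183.04.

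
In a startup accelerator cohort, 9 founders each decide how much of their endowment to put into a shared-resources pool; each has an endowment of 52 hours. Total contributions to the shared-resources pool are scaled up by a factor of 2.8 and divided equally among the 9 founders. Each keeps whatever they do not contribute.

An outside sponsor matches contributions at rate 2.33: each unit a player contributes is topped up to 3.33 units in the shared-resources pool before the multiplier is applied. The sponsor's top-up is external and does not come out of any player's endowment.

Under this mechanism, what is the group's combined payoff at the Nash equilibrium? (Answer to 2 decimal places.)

4363.63 hours

Under the mechanism each unit contributed yields 2.8 × 3.33 / 9 = 1.0360 back to its contributor per unit of net cost, which exceeds 1, making full contribution the dominant choice for everyone.
So the Nash equilibrium is full contribution by all 9; the group earns 2.8 × 3.33 × 468 = 4363.63.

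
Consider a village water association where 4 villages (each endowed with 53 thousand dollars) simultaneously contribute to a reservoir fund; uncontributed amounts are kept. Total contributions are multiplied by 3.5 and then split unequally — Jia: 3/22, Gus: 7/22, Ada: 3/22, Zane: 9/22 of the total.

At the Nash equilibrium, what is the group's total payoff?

477.00 thousand dollars

A player with share s gets back 3.5·s per unit contributed, so full contribution is dominant for anyone with s > 1/3.5 = 0.2857 and zero contribution is dominant for anyone below.
Gus and Zane are above the threshold, contributing 53 each; the remaining 2 contribute 0. Total contributed: 106.
The reservoir fund pays out 3.5 × 106 = 371.00 in total (split across the unequal shares, but the aggregate is all that matters for the group sum).
The 2 free-riders keep 53 each, adding 106. Group total = 106 + 371.00 = 477.00.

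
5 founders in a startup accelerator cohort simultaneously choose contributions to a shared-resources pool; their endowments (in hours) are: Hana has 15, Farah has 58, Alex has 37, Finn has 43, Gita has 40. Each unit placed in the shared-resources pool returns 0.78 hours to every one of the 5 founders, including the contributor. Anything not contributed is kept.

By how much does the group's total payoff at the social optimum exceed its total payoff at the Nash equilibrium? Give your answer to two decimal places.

559.70 hours

The private return per contributed unit is 0.78 < 1 for everyone, so the Nash equilibrium is zero contribution and the group total is Σ E_j = 15 + 58 + 37 + 43 + 40 = 193.
Each contributed unit returns 3.900 to the group, so the social optimum is full contribution by everyone: group total = 3.900 × 193 = 752.70.
Efficiency loss = (3.900 − 1) × 193 = 559.70.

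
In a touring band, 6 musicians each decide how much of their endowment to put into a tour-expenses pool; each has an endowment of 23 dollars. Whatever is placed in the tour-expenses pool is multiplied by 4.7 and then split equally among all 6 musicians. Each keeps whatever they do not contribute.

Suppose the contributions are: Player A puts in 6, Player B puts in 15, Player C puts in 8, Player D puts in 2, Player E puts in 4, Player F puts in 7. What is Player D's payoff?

53.90 dollars

Total contributed: 6 + 15 + 8 + 2 + 4 + 7 = 42.
Each receives 4.7 × 42 / 6 = 32.90 from the tour-expenses pool.
Player D keeps 23 − 2 = 21, so Player D's payoff is 21 + 32.90 = 53.90.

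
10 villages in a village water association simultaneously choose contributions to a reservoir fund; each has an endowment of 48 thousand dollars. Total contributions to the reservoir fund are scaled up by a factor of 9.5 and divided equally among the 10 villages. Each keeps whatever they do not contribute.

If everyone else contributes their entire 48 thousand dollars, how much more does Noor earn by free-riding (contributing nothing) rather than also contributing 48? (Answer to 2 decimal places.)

Switching from a contribution of 48 to 0 lets Noor keep an extra 48 thousand dollars, but lowers the reservoir fund by 48, which costs Noor their own share of that drop: 9.5/10 × 48 = 45.60.
Net gain = 48 − 45.60 = 2.40. The private return per contributed unit (0.9500) is below 1, so free-riding is indeed the best response regardless of what the others do.

2.40 thousand dollars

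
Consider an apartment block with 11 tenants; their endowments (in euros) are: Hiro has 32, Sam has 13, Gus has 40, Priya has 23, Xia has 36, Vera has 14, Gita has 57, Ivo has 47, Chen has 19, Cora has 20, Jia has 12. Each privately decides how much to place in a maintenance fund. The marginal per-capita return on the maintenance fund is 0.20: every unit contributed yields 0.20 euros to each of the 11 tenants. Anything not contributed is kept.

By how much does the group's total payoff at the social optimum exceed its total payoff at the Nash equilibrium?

375.60 euros

The private return per contributed unit is 0.20 < 1 for everyone, so the Nash equilibrium is zero contribution and the group total is Σ E_j = 32 + 13 + 40 + 23 + 36 + 14 + 57 + 47 + 19 + 20 + 12 = 313.
Each contributed unit returns 2.200 to the group, so the social optimum is full contribution by everyone: group total = 2.200 × 313 = 688.60.
Efficiency loss = (2.200 − 1) × 313 = 375.60.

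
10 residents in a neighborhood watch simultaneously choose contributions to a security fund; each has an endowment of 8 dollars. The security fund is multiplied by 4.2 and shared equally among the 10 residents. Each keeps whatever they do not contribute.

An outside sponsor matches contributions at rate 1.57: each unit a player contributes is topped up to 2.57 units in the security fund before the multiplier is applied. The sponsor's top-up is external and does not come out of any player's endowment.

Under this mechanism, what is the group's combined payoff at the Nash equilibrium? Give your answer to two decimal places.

With the mechanism, a contributed unit returns 4.2 × 2.57 / 10 = 1.0794 per unit of net cost to the contributor — now above 1 — so contributing fully is weakly dominant for every player.
So the Nash equilibrium is full contribution by all 10; the group earns 4.2 × 2.57 × 80 = 863.52.

863.52 dollars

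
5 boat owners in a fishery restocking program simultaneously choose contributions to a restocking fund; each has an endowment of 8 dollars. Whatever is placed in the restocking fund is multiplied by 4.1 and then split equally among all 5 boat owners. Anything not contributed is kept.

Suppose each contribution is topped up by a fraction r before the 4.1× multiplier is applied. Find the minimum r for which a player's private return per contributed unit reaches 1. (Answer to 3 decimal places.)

With matching at rate r, one contributed unit becomes (1 + r) in the restocking fund and returns 4.1 × (1 + r) / 5 to the contributor.
Setting this equal to 1: 1 + r = 5/4.1 = 1.2195.
So the minimum matching rate is r = 1.2195 − 1 = 0.220.

0.220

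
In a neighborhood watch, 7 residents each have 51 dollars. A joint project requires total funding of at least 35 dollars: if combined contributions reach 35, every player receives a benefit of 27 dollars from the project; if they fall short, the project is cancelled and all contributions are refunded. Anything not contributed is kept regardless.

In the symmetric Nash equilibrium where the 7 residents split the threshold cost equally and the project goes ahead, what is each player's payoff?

73 dollars

Equal share of the threshold: 35/7 = 5.
At this profile no one gains by cutting their contribution: any cut drops the total below 35, the project is cancelled, contributions are refunded, and the deviator ends with 51, which is less than 51 − 5 + 27 = 73. Contributing more than 5 just wastes the excess. So contributing exactly 5 is a best response.
Each player's payoff: 51 − 5 + 27 = 73.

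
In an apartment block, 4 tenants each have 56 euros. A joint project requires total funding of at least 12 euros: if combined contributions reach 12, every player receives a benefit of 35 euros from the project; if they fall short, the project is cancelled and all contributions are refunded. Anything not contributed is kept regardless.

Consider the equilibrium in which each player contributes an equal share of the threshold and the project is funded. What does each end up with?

88 euros

Equal share of the threshold: 12/4 = 3.
At this profile no one gains by cutting their contribution: any cut drops the total below 12, the project is cancelled, contributions are refunded, and the deviator ends with 56, which is less than 56 − 3 + 35 = 88. Contributing more than 3 just wastes the excess. So contributing exactly 3 is a best response.
Each player's payoff: 56 − 3 + 35 = 88.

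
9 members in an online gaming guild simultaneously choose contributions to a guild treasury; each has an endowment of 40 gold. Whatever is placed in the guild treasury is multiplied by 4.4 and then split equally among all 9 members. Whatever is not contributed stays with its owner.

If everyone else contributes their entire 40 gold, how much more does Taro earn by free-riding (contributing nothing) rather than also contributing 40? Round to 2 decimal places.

20.44 gold

Switching from a contribution of 40 to 0 lets Taro keep an extra 40 gold, but lowers the guild treasury by 40, which costs Taro their own share of that drop: 4.4/9 × 40 = 19.56.
Net gain = 40 − 19.56 = 20.44. The private return per contributed unit (0.4889) is below 1, so free-riding is indeed the best response regardless of what the others do.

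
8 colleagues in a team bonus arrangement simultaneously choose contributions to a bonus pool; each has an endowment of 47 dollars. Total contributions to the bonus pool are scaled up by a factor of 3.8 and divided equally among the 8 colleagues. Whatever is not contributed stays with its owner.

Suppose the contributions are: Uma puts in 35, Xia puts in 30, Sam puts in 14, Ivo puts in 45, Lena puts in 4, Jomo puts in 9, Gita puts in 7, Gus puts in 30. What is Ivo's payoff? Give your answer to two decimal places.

Total contributed: 35 + 30 + 14 + 45 + 4 + 9 + 7 + 30 = 174.
Each receives 3.8 × 174 / 8 = 82.65 from the bonus pool.
Ivo keeps 47 − 45 = 2, so Ivo's payoff is 2 + 82.65 = 84.65.

84.65 dollars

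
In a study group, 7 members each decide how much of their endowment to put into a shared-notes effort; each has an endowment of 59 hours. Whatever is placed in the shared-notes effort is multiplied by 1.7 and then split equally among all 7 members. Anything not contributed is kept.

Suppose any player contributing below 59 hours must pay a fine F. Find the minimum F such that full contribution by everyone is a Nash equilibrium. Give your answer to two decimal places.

Given the others contribute fully, the best deviation is to contribute 0 (any partial contribution still incurs the fine and gives up units whose private return 0.2429 is below 1).
Deviating from 59 to 0 saves 59 hours but forfeits the deviator's share of the drop in the shared-notes effort: 1.7/7 × 59 = 14.33.
So the deviation gain is 59 − 14.33 = 44.67, and the fine must be at least 44.67 hours to wipe it out.

44.67 hours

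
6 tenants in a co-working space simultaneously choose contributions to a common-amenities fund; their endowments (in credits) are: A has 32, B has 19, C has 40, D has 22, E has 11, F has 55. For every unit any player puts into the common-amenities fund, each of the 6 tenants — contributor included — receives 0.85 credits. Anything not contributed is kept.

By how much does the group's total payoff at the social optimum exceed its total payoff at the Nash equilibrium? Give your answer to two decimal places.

733.90 credits

The private return per contributed unit is 0.85 < 1 for everyone, so the Nash equilibrium is zero contribution and the group total is Σ E_j = 32 + 19 + 40 + 22 + 11 + 55 = 179.
Each contributed unit returns 5.100 to the group, so the social optimum is full contribution by everyone: group total = 5.100 × 179 = 912.90.
Efficiency loss = (5.100 − 1) × 179 = 733.90.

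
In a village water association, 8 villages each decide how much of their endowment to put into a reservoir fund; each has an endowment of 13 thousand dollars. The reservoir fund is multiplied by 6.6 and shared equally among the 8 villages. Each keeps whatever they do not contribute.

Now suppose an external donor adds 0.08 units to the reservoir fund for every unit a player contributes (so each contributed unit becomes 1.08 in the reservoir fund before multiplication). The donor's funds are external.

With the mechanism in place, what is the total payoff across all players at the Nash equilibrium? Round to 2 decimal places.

Even with the mechanism, each unit contributed returns only 6.6 × 1.08 / 8 = 0.8910 per unit of net cost, so contributing nothing is still dominant.
At the Nash equilibrium no one contributes; group total payoff = 8 × 13 = 104.

104.00 thousand dollars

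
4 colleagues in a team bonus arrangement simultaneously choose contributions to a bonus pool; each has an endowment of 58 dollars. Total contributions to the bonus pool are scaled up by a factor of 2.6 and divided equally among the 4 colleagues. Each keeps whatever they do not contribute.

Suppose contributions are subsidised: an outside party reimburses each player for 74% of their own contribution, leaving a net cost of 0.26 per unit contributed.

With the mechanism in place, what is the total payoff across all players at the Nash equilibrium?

774.88 dollars

With the mechanism, a contributed unit returns (2.6/4) / 0.26 = 2.5000 per unit of net cost to the contributor — now above 1 — so contributing fully is weakly dominant for every player.
At the Nash equilibrium everyone contributes 58. Group total payoff = 4 × (58 × 0.74 + 2.6 × 58) = 774.88.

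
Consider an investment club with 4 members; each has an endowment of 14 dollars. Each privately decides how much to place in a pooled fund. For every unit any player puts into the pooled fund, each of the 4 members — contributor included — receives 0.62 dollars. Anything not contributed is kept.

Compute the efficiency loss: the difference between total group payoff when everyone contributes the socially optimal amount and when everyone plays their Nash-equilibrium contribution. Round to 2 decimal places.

82.88 dollars

The private return per contributed unit is 0.62 < 1, so contributing 0 is dominant for every player. At the Nash equilibrium everyone keeps their 14, and the group total is 4 × 14 = 56.
Each contributed unit returns 2.480 to the group as a whole (0.62 to each of 4 players), which exceeds 1, so the social optimum is full contribution: group total = 2.480 × 56 = 138.88.
Efficiency loss = 138.88 − 56 = 82.88.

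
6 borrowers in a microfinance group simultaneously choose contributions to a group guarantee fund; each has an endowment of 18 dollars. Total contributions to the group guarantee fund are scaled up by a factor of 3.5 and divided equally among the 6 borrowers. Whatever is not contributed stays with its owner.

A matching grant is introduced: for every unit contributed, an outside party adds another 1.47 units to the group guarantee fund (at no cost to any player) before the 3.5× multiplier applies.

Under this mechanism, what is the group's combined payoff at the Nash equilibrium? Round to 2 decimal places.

The effective private return per unit is now 3.5 × 2.47 / 6 = 1.4408 > 1, so every player's dominant strategy flips to full contribution.
So the Nash equilibrium is full contribution by all 6; the group earns 3.5 × 2.47 × 108 = 933.66.

933.66 dollars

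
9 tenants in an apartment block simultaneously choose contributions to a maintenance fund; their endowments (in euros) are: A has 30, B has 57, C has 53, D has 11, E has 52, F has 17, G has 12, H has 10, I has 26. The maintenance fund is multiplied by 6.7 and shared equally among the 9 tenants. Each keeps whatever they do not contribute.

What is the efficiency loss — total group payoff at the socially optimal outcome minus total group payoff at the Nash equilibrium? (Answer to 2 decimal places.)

The private return per contributed unit is 6.7/9 = 0.7444 < 1 for every player regardless of endowment, so the Nash equilibrium is zero contribution and the group total is Σ E_j = 30 + 57 + 53 + 11 + 52 + 17 + 12 + 10 + 26 = 268.
Each contributed unit returns 6.700 to the group, so the social optimum is full contribution by everyone: group total = 6.700 × 268 = 1795.60.
Efficiency loss = (6.700 − 1) × 268 = 1527.60.

1527.60 euros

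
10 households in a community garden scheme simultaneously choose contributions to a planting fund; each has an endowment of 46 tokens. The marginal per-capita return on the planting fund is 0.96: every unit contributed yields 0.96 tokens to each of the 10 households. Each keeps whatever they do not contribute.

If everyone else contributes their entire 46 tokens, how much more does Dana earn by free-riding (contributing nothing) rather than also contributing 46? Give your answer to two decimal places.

1.84 tokens

Switching from a contribution of 46 to 0 lets Dana keep an extra 46 tokens, but lowers the planting fund by 46, which costs Dana their own share of that drop: 0.96 × 46 = 44.16.
Net gain = 46 − 44.16 = 1.84. The private return per contributed unit (0.96) is below 1, so free-riding is indeed the best response regardless of what the others do.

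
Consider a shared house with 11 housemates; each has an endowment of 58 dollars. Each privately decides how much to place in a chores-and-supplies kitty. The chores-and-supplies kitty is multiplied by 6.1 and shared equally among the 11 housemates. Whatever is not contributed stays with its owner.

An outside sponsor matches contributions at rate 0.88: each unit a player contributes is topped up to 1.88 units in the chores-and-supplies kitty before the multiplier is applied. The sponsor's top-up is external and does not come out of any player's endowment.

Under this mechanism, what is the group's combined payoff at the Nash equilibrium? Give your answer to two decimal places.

With the mechanism, a contributed unit returns 6.1 × 1.88 / 11 = 1.0425 per unit of net cost to the contributor — now above 1 — so contributing fully is weakly dominant for every player.
At the Nash equilibrium everyone contributes 58. Group total payoff = 6.1 × 1.88 × 638 = 7316.58.

7316.58 dollars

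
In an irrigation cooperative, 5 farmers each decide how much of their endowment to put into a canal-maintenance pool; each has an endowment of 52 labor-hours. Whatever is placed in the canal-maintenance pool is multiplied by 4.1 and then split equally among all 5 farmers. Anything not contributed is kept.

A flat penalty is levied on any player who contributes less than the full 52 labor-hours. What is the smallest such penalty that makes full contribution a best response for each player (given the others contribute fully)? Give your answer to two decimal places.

9.36 labor-hours

Given the others contribute fully, the best deviation is to contribute 0 (any partial contribution still incurs the fine and gives up units whose private return 0.8200 is below 1).
Deviating from 52 to 0 saves 52 labor-hours but forfeits the deviator's share of the drop in the canal-maintenance pool: 4.1/5 × 52 = 42.64.
So the deviation gain is 52 − 42.64 = 9.36, and the fine must be at least 9.36 labor-hours to wipe it out.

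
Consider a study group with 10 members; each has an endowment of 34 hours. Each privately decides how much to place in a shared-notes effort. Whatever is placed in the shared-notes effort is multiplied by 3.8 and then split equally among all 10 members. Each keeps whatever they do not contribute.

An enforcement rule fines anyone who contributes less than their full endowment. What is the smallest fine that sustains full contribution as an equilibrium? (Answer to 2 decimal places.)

21.08 hours

Given the others contribute fully, the best deviation is to contribute 0 (any partial contribution still incurs the fine and gives up units whose private return 0.3800 is below 1).
Deviating from 34 to 0 saves 34 hours but forfeits the deviator's share of the drop in the shared-notes effort: 3.8/10 × 34 = 12.92.
So the deviation gain is 34 − 12.92 = 21.08, and the fine must be at least 21.08 hours to wipe it out.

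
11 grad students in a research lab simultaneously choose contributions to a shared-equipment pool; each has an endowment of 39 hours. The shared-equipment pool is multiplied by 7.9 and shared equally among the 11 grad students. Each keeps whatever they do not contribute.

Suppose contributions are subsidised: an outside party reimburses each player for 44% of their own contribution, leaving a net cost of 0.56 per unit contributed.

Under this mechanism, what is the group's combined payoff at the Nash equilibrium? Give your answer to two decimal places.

3577.86 hours

Under the mechanism each unit contributed yields (7.9/11) / 0.56 = 1.2825 back to its contributor per unit of net cost, which exceeds 1, making full contribution the dominant choice for everyone.
At the Nash equilibrium everyone contributes 39. Group total payoff = 11 × (39 × 0.44 + 7.9 × 39) = 3577.86.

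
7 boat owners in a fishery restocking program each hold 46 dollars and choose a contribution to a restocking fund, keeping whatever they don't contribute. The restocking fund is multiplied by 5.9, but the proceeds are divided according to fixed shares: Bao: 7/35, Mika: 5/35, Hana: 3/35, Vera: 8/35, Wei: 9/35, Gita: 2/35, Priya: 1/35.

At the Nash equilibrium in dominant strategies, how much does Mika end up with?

162.31 dollars

For player j, contributing a unit is worthwhile iff 5.9 × (j's share) ≥ 1, i.e. iff j's share is at least 0.1695.
Bao, Vera and Wei clear that bar, contributing 46 each; the remaining 4 contribute 0. Total contributed: 138.
Mika keeps 46 and receives 5.9 × 138 × 5/35 = 116.31 from the restocking fund, for a payoff of 162.31.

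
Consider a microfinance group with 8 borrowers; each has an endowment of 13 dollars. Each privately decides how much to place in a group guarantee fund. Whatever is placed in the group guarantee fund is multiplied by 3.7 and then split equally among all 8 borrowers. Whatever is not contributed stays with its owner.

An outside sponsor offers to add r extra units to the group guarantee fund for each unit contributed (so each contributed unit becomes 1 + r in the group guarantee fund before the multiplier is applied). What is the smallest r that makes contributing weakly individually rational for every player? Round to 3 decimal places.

1.162

With matching at rate r, one contributed unit becomes (1 + r) in the group guarantee fund and returns 3.7 × (1 + r) / 8 to the contributor.
Setting this equal to 1: 1 + r = 8/3.7 = 2.1622.
So the minimum matching rate is r = 2.1622 − 1 = 1.162.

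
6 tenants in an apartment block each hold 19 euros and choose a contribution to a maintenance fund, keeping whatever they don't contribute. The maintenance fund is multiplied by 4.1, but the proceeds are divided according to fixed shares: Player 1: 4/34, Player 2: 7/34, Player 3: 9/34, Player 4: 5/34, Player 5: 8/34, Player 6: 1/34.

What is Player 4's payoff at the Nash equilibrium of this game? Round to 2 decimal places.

30.46 euros

For player j, contributing a unit is worthwhile iff 4.1 × (j's share) ≥ 1, i.e. iff j's share is at least 0.2439.
Player 3 alone (share 9/34) is above the threshold, contributing 19; the remaining 5 contribute 0. Total contributed: 19.
Player 4 keeps 19 and receives 4.1 × 19 × 5/34 = 11.46 from the maintenance fund, for a payoff of 30.46.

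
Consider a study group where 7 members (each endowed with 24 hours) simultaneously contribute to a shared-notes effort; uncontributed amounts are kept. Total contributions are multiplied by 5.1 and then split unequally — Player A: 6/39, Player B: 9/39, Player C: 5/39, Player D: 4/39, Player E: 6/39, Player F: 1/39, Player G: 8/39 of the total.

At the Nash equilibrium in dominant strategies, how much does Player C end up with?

Player j's private return per contributed unit is 5.1 × (j's share). Contributing is weakly dominant for j when that share is at least 1/5.1 = 0.1961, and contributing 0 is dominant otherwise.
Player B and Player G are above the threshold, contributing 24 each; the remaining 5 contribute 0. Total contributed: 48.
Player C keeps 24 and receives 5.1 × 48 × 5/39 = 31.38 from the shared-notes effort, for a payoff of 55.38.

55.38 hours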